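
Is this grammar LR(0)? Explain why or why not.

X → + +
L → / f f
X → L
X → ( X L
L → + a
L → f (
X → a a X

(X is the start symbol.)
Yes, the grammar is LR(0)

A grammar is LR(0) if no state in the canonical LR(0) collection has:
  - both a shift item (dot before a terminal) and a complete item (shift-reduce conflict), or
  - two or more complete items (reduce-reduce conflict; the accept item [X' → X .] counts as a complete item here).

Augment with X' → X and build the canonical LR(0) collection (I0 = CLOSURE({[X' → . X]}), then GOTO on every symbol after a dot until no new states appear). It has 18 states:
  I0: { [L → . + a], [L → . / f f], [L → . f (], [X → . ( X L], [X → . + +], [X → . L], [X → . a a X], [X' → . X] }  — shift
  I1: { [L → . + a], [L → . / f f], [L → . f (], [X → ( . X L], [X → . ( X L], [X → . + +], [X → . L], [X → . a a X] }  — shift
  I2: { [L → + . a], [X → + . +] }  — shift
  I3: { [L → / . f f] }  — shift
  I4: { [X → L .] }  — reduce
  I5: { [X' → X .] }  — accept
  I6: { [X → a . a X] }  — shift
  I7: { [L → f . (] }  — shift
  I8: { [L → f ( .] }  — reduce
  I9: { [L → . + a], [L → . / f f], [L → . f (], [X → . ( X L], [X → . + +], [X → . L], [X → . a a X], [X → a a . X] }  — shift
  I10: { [X → a a X .] }  — reduce
  I11: { [L → / f . f] }  — shift
  I12: { [L → / f f .] }  — reduce
  I13: { [X → + + .] }  — reduce
  I14: { [L → + a .] }  — reduce
  I15: { [L → . + a], [L → . / f f], [L → . f (], [X → ( X . L] }  — shift
  I16: { [L → + . a] }  — shift
  I17: { [X → ( X L .] }  — reduce

Every state is either a pure shift/goto state or contains exactly one complete item and nothing to shift — no conflicts. The grammar is LR(0).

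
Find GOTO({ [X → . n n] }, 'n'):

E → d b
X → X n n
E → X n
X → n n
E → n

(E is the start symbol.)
GOTO(I, 'n') = CLOSURE({ [A → αX.β] : [A → α.Xβ] ∈ I, X = 'n' })

Items with dot before 'n', with the dot advanced:
  [X → . n n] → [X → n . n]
Closure adds nothing (no advanced item has the dot before a non-terminal).

GOTO = { [X → n . n] }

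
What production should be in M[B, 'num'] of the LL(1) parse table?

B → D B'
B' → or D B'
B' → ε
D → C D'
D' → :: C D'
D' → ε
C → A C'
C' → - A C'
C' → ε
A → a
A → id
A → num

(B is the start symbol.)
To find M[B, 'num'], we find productions for B where 'num' is in the predict set (PREDICT(N → α) = (FIRST(α) \ {ε}) ∪ (FOLLOW(N) if α ⇒* ε)).

Relevant sets:
  FIRST(D) = { 'a', 'id', 'num' }

B → D B': PREDICT = { 'a', 'id', 'num' }
  'num' is in predict set, so this production goes in M[B, 'num']

M[B, 'num'] = B → D B'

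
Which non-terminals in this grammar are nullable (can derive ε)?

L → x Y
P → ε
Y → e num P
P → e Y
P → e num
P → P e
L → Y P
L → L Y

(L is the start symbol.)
A non-terminal is nullable if it can derive ε (the empty string): either it has an ε-production, or it has a production whose right-hand side consists entirely of nullable non-terminals.

ε-productions: P → ε
So P is immediately nullable.
No further non-terminal can be added: every production for the remaining non-terminals contains a terminal or a non-nullable non-terminal.
Nullable = { 'P' }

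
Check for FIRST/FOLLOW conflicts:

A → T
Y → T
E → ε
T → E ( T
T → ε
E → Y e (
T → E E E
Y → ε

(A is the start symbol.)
Yes. Y → T with FOLLOW(Y) on { 'e' }; E → Y e '(' with FOLLOW(E) on { '(', 'e' }; T → E '(' T with FOLLOW(T) on { 'e' }; T → E E E with FOLLOW(T) on { 'e' }

Nullable non-terminals: A, E, T, Y.
FIRST sets used below: FIRST(Y) = { '(', 'e', ε }, FIRST(E) = { '(', 'e', ε }, FIRST(T) = { '(', 'e', ε }
A has a nullable alternative but only one production, so nothing to check.

E: nullable alternative(s) E → ε; FOLLOW(E) = { $, '(', 'e' }
  E → ε: FIRST \ {ε} = { } — this is the only nullable alternative, skip
  E → Y e (: FIRST \ {ε} = { '(', 'e' } — overlaps FOLLOW(E) on { '(', 'e' }: CONFLICT

T: nullable alternative(s) T → ε, T → E E E; FOLLOW(T) = { $, 'e' }
  T → E ( T: FIRST \ {ε} = { '(', 'e' } — overlaps FOLLOW(T) on { 'e' }: CONFLICT
  T → ε: FIRST \ {ε} = { } — disjoint from FOLLOW(T)
  T → E E E: FIRST \ {ε} = { '(', 'e' } — overlaps FOLLOW(T) on { 'e' }: CONFLICT

Y: nullable alternative(s) Y → T, Y → ε; FOLLOW(Y) = { 'e' }
  Y → T: FIRST \ {ε} = { '(', 'e' } — overlaps FOLLOW(Y) on { 'e' }: CONFLICT
  Y → ε: FIRST \ {ε} = { } — disjoint from FOLLOW(Y)

So the grammar has 4 FIRST/FOLLOW conflicts (marked CONFLICT above).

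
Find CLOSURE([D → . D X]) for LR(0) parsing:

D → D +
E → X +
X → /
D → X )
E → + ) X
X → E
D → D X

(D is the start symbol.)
{ [D → . D +], [D → . D X], [D → . X )], [E → . + ) X], [E → . X +], [X → . /], [X → . E] }

Start with: [D → . D X]
  [D → . D X] has the dot before D: add [D → . D +], [D → . X )]
  [D → . X )] has the dot before X: add [X → . /], [X → . E]
  [X → . E] has the dot before E: add [E → . X +], [E → . + ) X]
No further items can be added.

CLOSURE = { [D → . D +], [D → . D X], [D → . X )], [E → . + ) X], [E → . X +], [X → . /], [X → . E] }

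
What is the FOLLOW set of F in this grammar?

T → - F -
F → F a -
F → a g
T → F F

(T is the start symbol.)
In T → - F -: F is followed by '-', add FIRST('-') \ {ε} = { '-' }
In F → F a -: F is followed by a '-', add FIRST(a '-') \ {ε} = { 'a' }
In T → F F: F is followed by F, add FIRST(F) \ {ε} = { 'a' }
In T → F F: F is at the end, add FOLLOW(T)

The FOLLOW sets referred to above (computed the same way, to a fixed point):
  FOLLOW(T) = { $ }

Taking the union: FOLLOW(F) = { $, '-', 'a' }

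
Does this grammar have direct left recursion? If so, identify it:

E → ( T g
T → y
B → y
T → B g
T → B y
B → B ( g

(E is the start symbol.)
Direct left recursion occurs when N → N α for some non-terminal N (the right-hand side begins with the left-hand side itself).

E → ( T g: starts with '('
T → y: starts with y
B → y: starts with y
T → B g: starts with B
T → B y: starts with B
B → B ( g: LEFT RECURSIVE (starts with B)

The grammar has direct left recursion on: B.

Answer: Yes, B is left-recursive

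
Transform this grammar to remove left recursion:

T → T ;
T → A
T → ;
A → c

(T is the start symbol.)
T → A T'
T → ; T'
T' → ; T'
T' → ε
A → c

T is directly left-recursive. The standard transformation for
  A → A α₁ | ... | A α_m | β₁ | ... | β_n
is
  A  → β₁ A' | ... | β_n A'
  A' → α₁ A' | ... | α_m A' | ε

T → A becomes T → A T'
T → ; becomes T → ; T'
T → T ; becomes T' → ; T'
Add T' → ε

Productions for other non-terminals are unchanged:
  A → c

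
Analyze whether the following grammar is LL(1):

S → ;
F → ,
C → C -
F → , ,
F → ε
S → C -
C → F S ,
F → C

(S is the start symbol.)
Relevant sets:
  FIRST(C) = { ',', ';' }
  FIRST(F) = { ',', ';', ε }
  FIRST(S) = { ',', ';' }
  FOLLOW(F) = { ',', ';' }

For S:
  PREDICT(S → ';') = { ';' }
  PREDICT(S → C '-') = { ',', ';' }
For F:
  PREDICT(F → ',') = { ',' }
  PREDICT(F → ',' ',') = { ',' }
  PREDICT(F → ε) = { ',', ';' }
  PREDICT(F → C) = { ',', ';' }
For C:
  PREDICT(C → C '-') = { ',', ';' }
  PREDICT(C → F S ',') = { ',', ';' }

Conflict found: Predict set conflict for S: { ';' }
The grammar is NOT LL(1).

Answer: No. Predict set conflict for S: { ';' }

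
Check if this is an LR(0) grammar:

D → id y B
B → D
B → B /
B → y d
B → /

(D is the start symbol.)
No. Shift-reduce conflict between [D → id y B .] and [B → B . /]

A grammar is LR(0) if no state in the canonical LR(0) collection has:
  - both a shift item (dot before a terminal) and a complete item (shift-reduce conflict), or
  - two or more complete items (reduce-reduce conflict; the accept item [D' → D .] counts as a complete item here).

Augment with D' → D and build the canonical LR(0) collection (I0 = CLOSURE({[D' → . D]}), then GOTO on every symbol after a dot until no new states appear). It has 10 states:
  I0: { [D → . id y B], [D' → . D] }  — shift
  I1: { [D' → D .] }  — accept
  I2: { [D → id . y B] }  — shift
  I3: { [B → . /], [B → . B /], [B → . D], [B → . y d], [D → . id y B], [D → id y . B] }  — shift
  I4: { [B → / .] }  — reduce
  I5: { [B → B . /], [D → id y B .] }  — shift, reduce
  I6: { [B → D .] }  — reduce
  I7: { [B → y . d] }  — shift
  I8: { [B → y d .] }  — reduce
  I9: { [B → B / .] }  — reduce

Conflict in state I5:
  Shift-reduce conflict between [D → id y B .] and [B → B . /]
So the grammar is NOT LR(0).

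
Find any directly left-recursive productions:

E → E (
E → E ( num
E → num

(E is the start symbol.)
Direct left recursion occurs when N → N α for some non-terminal N (the right-hand side begins with the left-hand side itself).

E → E (: LEFT RECURSIVE (starts with E)
E → E ( num: LEFT RECURSIVE (starts with E)
E → num: starts with num

The grammar has direct left recursion on: E.

Answer: Yes, E is left-recursive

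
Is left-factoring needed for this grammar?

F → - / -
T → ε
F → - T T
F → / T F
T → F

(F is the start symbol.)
Left-factoring is needed when two productions for the same non-terminal
share a common prefix on the right-hand side.

Productions for F:
  F → - / -
  F → - T T
  F → / T F
Productions for T:
  T → ε
  T → F

Found common prefix '-' in productions for F

Answer: Yes, F has productions with common prefix '-'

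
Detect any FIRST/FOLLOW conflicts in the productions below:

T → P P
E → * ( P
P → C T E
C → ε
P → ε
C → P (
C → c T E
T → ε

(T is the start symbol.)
Nullable non-terminals: C, P, T.
FIRST sets used below: FIRST(P) = { '(', '*', 'c', ε }, FIRST(C) = { '(', '*', 'c', ε }, FIRST(T) = { '(', '*', 'c', ε }, FIRST(E) = { '*' }

C: nullable alternative(s) C → ε; FOLLOW(C) = { '(', '*', 'c' }
  C → ε: FIRST \ {ε} = { } — this is the only nullable alternative, skip
  C → P (: FIRST \ {ε} = { '(', '*', 'c' } — overlaps FOLLOW(C) on { '(', '*', 'c' }: CONFLICT
  C → c T E: FIRST \ {ε} = { 'c' } — overlaps FOLLOW(C) on { 'c' }: CONFLICT

P: nullable alternative(s) P → ε; FOLLOW(P) = { $, '(', '*', 'c' }
  P → C T E: FIRST \ {ε} = { '(', '*', 'c' } — overlaps FOLLOW(P) on { '(', '*', 'c' }: CONFLICT
  P → ε: FIRST \ {ε} = { } — this is the only nullable alternative, skip

T: nullable alternative(s) T → P P, T → ε; FOLLOW(T) = { $, '*' }
  T → P P: FIRST \ {ε} = { '(', '*', 'c' } — overlaps FOLLOW(T) on { '*' }: CONFLICT
  T → ε: FIRST \ {ε} = { } — disjoint from FOLLOW(T)

E has no nullable alternative, so no FIRST/FOLLOW check is needed there.

So the grammar has 4 FIRST/FOLLOW conflicts (marked CONFLICT above).

Answer: Yes. T → P P with FOLLOW(T) on { '*' }; P → C T E with FOLLOW(P) on { '(', '*', 'c' }; C → P '(' with FOLLOW(C) on { '(', '*', 'c' }; C → c T E with FOLLOW(C) on { 'c' }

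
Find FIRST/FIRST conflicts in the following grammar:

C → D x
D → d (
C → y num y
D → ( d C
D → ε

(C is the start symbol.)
FIRST sets of the non-terminals at (or reachable through a nullable prefix from) the front of some alternative:
  FIRST(D) = { '(', 'd', ε }

Productions for C:
  C → D x: FIRST = { '(', 'd', 'x' }
  C → y num y: FIRST = { 'y' }
Productions for D:
  D → d (: FIRST = { 'd' }
  D → ( d C: FIRST = { '(' }
  D → ε: FIRST = { ε }

All alternatives of each non-terminal have pairwise disjoint FIRST sets.

Answer: No FIRST/FIRST conflicts.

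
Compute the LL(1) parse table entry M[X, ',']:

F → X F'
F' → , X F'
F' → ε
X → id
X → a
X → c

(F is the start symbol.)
To find M[X, ','], we find productions for X where ',' is in the predict set (PREDICT(N → α) = (FIRST(α) \ {ε}) ∪ (FOLLOW(N) if α ⇒* ε)).

X → id: PREDICT = { 'id' }
X → a: PREDICT = { 'a' }
X → c: PREDICT = { 'c' }

M[X, ','] is empty (no production applies)

Answer: Empty (error entry)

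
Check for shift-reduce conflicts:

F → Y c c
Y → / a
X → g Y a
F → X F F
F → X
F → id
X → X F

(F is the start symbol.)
Yes — I3: [F → X .] vs [F → . id]; I11: [X → X F .] vs [F → . id]

Augment with F' → F and build the canonical LR(0) collection (I0 = CLOSURE({[F' → . F]}), then GOTO on every symbol after a dot until no new states appear). It has 14 states:
  I0: { [F → . X F F], [F → . X], [F → . Y c c], [F → . id], [F' → . F], [X → . X F], [X → . g Y a], [Y → . / a] }  — shift
  I1: { [Y → / . a] }  — shift
  I2: { [F' → F .] }  — accept
  I3: { [F → . X F F], [F → . X], [F → . Y c c], [F → . id], [F → X . F F], [F → X .], [X → . X F], [X → . g Y a], [X → X . F], [Y → . / a] }  — shift, reduce
  I4: { [F → Y . c c] }  — shift
  I5: { [X → g . Y a], [Y → . / a] }  — shift
  I6: { [F → id .] }  — reduce
  I7: { [X → g Y . a] }  — shift
  I8: { [X → g Y a .] }  — reduce
  I9: { [F → Y c . c] }  — shift
  I10: { [F → Y c c .] }  — reduce
  I11: { [F → . X F F], [F → . X], [F → . Y c c], [F → . id], [F → X F . F], [X → . X F], [X → . g Y a], [X → X F .], [Y → . / a] }  — shift, reduce
  I12: { [F → X F F .] }  — reduce
  I13: { [Y → / a .] }  — reduce

I3 contains reduce item [F → X .] and shift items [F → . id], [X → . g Y a], [Y → . / a] — shift-reduce conflict.
I11 contains reduce item [X → X F .] and shift items [F → . id], [X → . g Y a], [Y → . / a] — shift-reduce conflict.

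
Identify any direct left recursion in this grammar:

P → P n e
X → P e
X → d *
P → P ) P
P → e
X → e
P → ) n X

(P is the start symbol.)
Yes, P is left-recursive

P → P n e: LEFT RECURSIVE (starts with P)
X → P e: starts with P
X → d *: starts with d
P → P ) P: LEFT RECURSIVE (starts with P)
P → e: starts with e
X → e: starts with e
P → ) n X: starts with ')'

The grammar has direct left recursion on: P.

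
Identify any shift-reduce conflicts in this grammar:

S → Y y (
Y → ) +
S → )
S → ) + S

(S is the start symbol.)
Yes — I1: [S → ) .] vs [S → ) . + S]; I6: [Y → ) + .] vs [S → . )]

Augment with S' → S and build the canonical LR(0) collection (I0 = CLOSURE({[S' → . S]}), then GOTO on every symbol after a dot until no new states appear). It has 8 states:
  I0: { [S → . ) + S], [S → . )], [S → . Y y (], [S' → . S], [Y → . ) +] }  — shift
  I1: { [S → ) . + S], [S → ) .], [Y → ) . +] }  — shift, reduce
  I2: { [S' → S .] }  — accept
  I3: { [S → Y . y (] }  — shift
  I4: { [S → Y y . (] }  — shift
  I5: { [S → Y y ( .] }  — reduce
  I6: { [S → ) + . S], [S → . ) + S], [S → . )], [S → . Y y (], [Y → ) + .], [Y → . ) +] }  — shift, reduce
  I7: { [S → ) + S .] }  — reduce

I1 contains reduce item [S → ) .] and shift items [S → ) . + S], [Y → ) . +] — shift-reduce conflict.
I6 contains reduce item [Y → ) + .] and shift items [S → . )], [S → . ) + S], [Y → . ) +] — shift-reduce conflict.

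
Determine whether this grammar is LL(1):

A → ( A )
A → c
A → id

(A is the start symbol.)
For A:
  PREDICT(A → '(' A ')') = { '(' }
  PREDICT(A → c) = { 'c' }
  PREDICT(A → id) = { 'id' }

All predict sets are disjoint. The grammar IS LL(1).

Answer: Yes, the grammar is LL(1).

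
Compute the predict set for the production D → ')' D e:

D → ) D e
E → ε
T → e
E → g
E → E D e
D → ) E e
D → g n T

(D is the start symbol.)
PREDICT(D → ')' D e) = (FIRST(RHS) \ {ε}) ∪ (FOLLOW(D) if ε ∈ FIRST(RHS), i.e. RHS ⇒* ε)
FIRST(')' D e) = { ')' }
ε ∉ FIRST(')' D e), so FOLLOW(D) is not added.
PREDICT(D → ')' D e) = { ')' }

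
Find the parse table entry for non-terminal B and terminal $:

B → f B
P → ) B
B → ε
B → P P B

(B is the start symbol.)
To find M[B, $], we find productions for B where $ is in the predict set (PREDICT(N → α) = (FIRST(α) \ {ε}) ∪ (FOLLOW(N) if α ⇒* ε)).

Relevant sets:
  FIRST(P) = { ')' }
  FOLLOW(B) = { $, ')', 'f' }

B → f B: PREDICT = { 'f' }
B → ε: PREDICT = { $, ')', 'f' }
  $ is in predict set, so this production goes in M[B, $]
B → P P B: PREDICT = { ')' }

M[B, $] = B → ε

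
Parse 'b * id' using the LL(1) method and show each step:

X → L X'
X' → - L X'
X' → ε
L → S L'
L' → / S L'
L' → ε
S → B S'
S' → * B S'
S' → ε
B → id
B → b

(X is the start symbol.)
LL(1) parsing maintains a stack (initially the start symbol over $) and the input. At each step: if the stack top is a terminal, match it against the current input token; if it is a non-terminal N, replace it with the RHS of M[N, lookahead] (the unique production whose predict set contains the lookahead).

Stack is shown with the top on the left.

Stack           Input     Action
--------------------------------
X $             b * id $  output X → L X'
L X' $          b * id $  output L → S L'
S L' X' $       b * id $  output S → B S'
B S' L' X' $    b * id $  output B → b
b S' L' X' $    b * id $  match 'b'
S' L' X' $      * id $    output S' → * B S'
* B S' L' X' $  * id $    match '*'
B S' L' X' $    id $      output B → id
id S' L' X' $   id $      match 'id'
S' L' X' $      $         output S' → ε
L' X' $         $         output L' → ε
X' $            $         output X' → ε
$               $         accept

The string is accepted.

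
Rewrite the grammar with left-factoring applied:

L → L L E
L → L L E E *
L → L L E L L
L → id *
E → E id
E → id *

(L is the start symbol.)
Left-factoring transforms A → αβ₁ | αβ₂ into A → αA' and A' → β₁ | β₂
(α is the longest common prefix among the alternatives). Repeat until
no nonterminal has two alternatives with a common prefix.

Round 1: L has alternatives sharing prefix 'L L E'. Introduce L': L → L L E L'
  Add: L' → ε
  Add: L' → E *
  Add: L' → L L

No remaining common prefixes — done.

Resulting grammar:
L → L L E L'
L' → ε
L' → E *
L' → L L
L → id *
E → E id
E → id *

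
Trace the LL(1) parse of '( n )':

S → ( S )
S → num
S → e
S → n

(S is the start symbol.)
LL(1) parsing maintains a stack (initially the start symbol over $) and the input. At each step: if the stack top is a terminal, match it against the current input token; if it is a non-terminal N, replace it with the RHS of M[N, lookahead] (the unique production whose predict set contains the lookahead).

Stack is shown with the top on the left.

Stack    Input    Action
------------------------
S $      ( n ) $  output S → ( S )
( S ) $  ( n ) $  match '('
S ) $    n ) $    output S → n
n ) $    n ) $    match 'n'
) $      ) $      match ')'
$        $        accept

The string is accepted.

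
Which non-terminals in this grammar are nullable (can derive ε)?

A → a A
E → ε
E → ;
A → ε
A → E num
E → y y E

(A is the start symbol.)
{ 'A', 'E' }

A non-terminal is nullable if it can derive ε (the empty string): either it has an ε-production, or it has a production whose right-hand side consists entirely of nullable non-terminals.

ε-productions: E → ε, A → ε
So E, A are immediately nullable.
Every non-terminal is now nullable.
Nullable = { 'A', 'E' }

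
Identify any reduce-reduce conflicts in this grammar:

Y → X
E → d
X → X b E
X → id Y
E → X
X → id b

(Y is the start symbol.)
No reduce-reduce conflicts

Augment with Y' → Y and build the canonical LR(0) collection (I0 = CLOSURE({[Y' → . Y]}), then GOTO on every symbol after a dot until no new states appear). It has 10 states:
  I0: { [X → . X b E], [X → . id Y], [X → . id b], [Y → . X], [Y' → . Y] }  — shift
  I1: { [X → X . b E], [Y → X .] }  — shift, reduce
  I2: { [Y' → Y .] }  — accept
  I3: { [X → . X b E], [X → . id Y], [X → . id b], [X → id . Y], [X → id . b], [Y → . X] }  — shift
  I4: { [X → id Y .] }  — reduce
  I5: { [X → id b .] }  — reduce
  I6: { [E → . X], [E → . d], [X → . X b E], [X → . id Y], [X → . id b], [X → X b . E] }  — shift
  I7: { [X → X b E .] }  — reduce
  I8: { [E → X .], [X → X . b E] }  — shift, reduce
  I9: { [E → d .] }  — reduce

No state contains more than one complete item.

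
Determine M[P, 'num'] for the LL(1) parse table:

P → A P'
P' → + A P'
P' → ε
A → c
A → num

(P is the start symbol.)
To find M[P, 'num'], we find productions for P where 'num' is in the predict set (PREDICT(N → α) = (FIRST(α) \ {ε}) ∪ (FOLLOW(N) if α ⇒* ε)).

Relevant sets:
  FIRST(A) = { 'c', 'num' }

P → A P': PREDICT = { 'c', 'num' }
  'num' is in predict set, so this production goes in M[P, 'num']

M[P, 'num'] = P → A P'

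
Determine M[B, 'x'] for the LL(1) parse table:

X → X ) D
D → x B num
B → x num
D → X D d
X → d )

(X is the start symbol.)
B → x num

To find M[B, 'x'], we find productions for B where 'x' is in the predict set (PREDICT(N → α) = (FIRST(α) \ {ε}) ∪ (FOLLOW(N) if α ⇒* ε)).

B → x num: PREDICT = { 'x' }
  'x' is in predict set, so this production goes in M[B, 'x']

M[B, 'x'] = B → x num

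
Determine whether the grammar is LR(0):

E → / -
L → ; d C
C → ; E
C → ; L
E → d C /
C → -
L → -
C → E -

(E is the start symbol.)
Yes, the grammar is LR(0)

Augment with E' → E and build the canonical LR(0) collection (I0 = CLOSURE({[E' → . E]}), then GOTO on every symbol after a dot until no new states appear). It has 17 states:
  I0: { [E → . / -], [E → . d C /], [E' → . E] }  — shift
  I1: { [E → / . -] }  — shift
  I2: { [E' → E .] }  — accept
  I3: { [C → . -], [C → . ; E], [C → . ; L], [C → . E -], [E → . / -], [E → . d C /], [E → d . C /] }  — shift
  I4: { [C → - .] }  — reduce
  I5: { [C → ; . E], [C → ; . L], [E → . / -], [E → . d C /], [L → . -], [L → . ; d C] }  — shift
  I6: { [E → d C . /] }  — shift
  I7: { [C → E . -] }  — shift
  I8: { [C → E - .] }  — reduce
  I9: { [E → d C / .] }  — reduce
  I10: { [L → - .] }  — reduce
  I11: { [L → ; . d C] }  — shift
  I12: { [C → ; E .] }  — reduce
  I13: { [C → ; L .] }  — reduce
  I14: { [C → . -], [C → . ; E], [C → . ; L], [C → . E -], [E → . / -], [E → . d C /], [L → ; d . C] }  — shift
  I15: { [L → ; d C .] }  — reduce
  I16: { [E → / - .] }  — reduce

Every state is either a pure shift/goto state or contains exactly one complete item and nothing to shift — no conflicts. The grammar is LR(0).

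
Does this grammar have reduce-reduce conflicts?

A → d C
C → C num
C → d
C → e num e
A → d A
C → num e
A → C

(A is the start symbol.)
A reduce-reduce conflict occurs when an LR(0) state has two complete items [A → α .] and [B → β .] — both call for a reduction, and with no lookahead the parser cannot choose between them.

Augment with A' → A and build the canonical LR(0) collection (I0 = CLOSURE({[A' → . A]}), then GOTO on every symbol after a dot until no new states appear). It has 12 states:
  I0: { [A → . C], [A → . d A], [A → . d C], [A' → . A], [C → . C num], [C → . d], [C → . e num e], [C → . num e] }  — shift
  I1: { [A' → A .] }  — accept
  I2: { [A → C .], [C → C . num] }  — shift, reduce
  I3: { [A → . C], [A → . d A], [A → . d C], [A → d . A], [A → d . C], [C → . C num], [C → . d], [C → . e num e], [C → . num e], [C → d .] }  — shift, reduce
  I4: { [C → e . num e] }  — shift
  I5: { [C → num . e] }  — shift
  I6: { [C → num e .] }  — reduce
  I7: { [C → e num . e] }  — shift
  I8: { [C → e num e .] }  — reduce
  I9: { [A → d A .] }  — reduce
  I10: { [A → C .], [A → d C .], [C → C . num] }  — shift, 2 reduces
  I11: { [C → C num .] }  — reduce

I10 contains complete items [A → C .], [A → d C .] — reduce-reduce conflict.

Answer: Yes — I10: [A → C .] vs [A → d C .]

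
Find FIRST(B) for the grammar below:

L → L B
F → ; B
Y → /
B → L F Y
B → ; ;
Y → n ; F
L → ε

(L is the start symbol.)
{ ';' }

To compute FIRST(B), examine every production with B on the left-hand side, reading each right-hand side left to right until a non-nullable symbol is reached.

FIRST sets of the other non-terminals involved (by the same procedure, iterated to a fixed point):
  FIRST(L) = { ';', ε }
  FIRST(F) = { ';' }

From B → L F Y:
  - L is a non-terminal: add FIRST(L) \ {ε} = { ';' }
    L is nullable, so continue to the next symbol
  - F is a non-terminal: add FIRST(F) \ {ε} = { ';' }
    F is not nullable, so stop
From B → ; ;:
  - ';' is a terminal: add ';' and stop

Collecting: FIRST(B) = { ';' }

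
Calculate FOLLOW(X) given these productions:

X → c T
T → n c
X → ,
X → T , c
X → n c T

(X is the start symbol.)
X is the start symbol, so $ ∈ FOLLOW(X).
X does not occur on any right-hand side.

Taking the union: FOLLOW(X) = { $ }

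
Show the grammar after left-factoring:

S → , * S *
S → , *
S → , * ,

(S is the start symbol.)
Left-factoring transforms A → αβ₁ | αβ₂ into A → αA' and A' → β₁ | β₂
(α is the longest common prefix among the alternatives). Repeat until
no nonterminal has two alternatives with a common prefix.

Round 1: S has alternatives sharing prefix ', *'. Introduce S': S → , * S'
  Add: S' → S *
  Add: S' → ε
  Add: S' → ,

No remaining common prefixes — done.

Resulting grammar:
S → , * S'
S' → S *
S' → ε
S' → ,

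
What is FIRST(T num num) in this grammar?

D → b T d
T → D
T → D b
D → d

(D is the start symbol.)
FIRST sets of the non-terminals involved (from the grammar, by fixed-point iteration):
  FIRST(T) = { 'b', 'd' }

To compute FIRST(T num num), process the symbols left to right:
Symbol T is a non-terminal. Add FIRST(T) \ {ε} = { 'b', 'd' }
T is not nullable (ε ∉ FIRST(T)), so stop here.
FIRST(T num num) = { 'b', 'd' }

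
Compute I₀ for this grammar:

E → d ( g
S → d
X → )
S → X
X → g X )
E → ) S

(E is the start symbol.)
First, augment the grammar with E' → E
I₀ = CLOSURE({ [E' → . E] }):
  [E' → . E] has the dot before E: add [E → . d ( g], [E → . ) S]
No further items can be added.

I₀ = { [E → . ) S], [E → . d ( g], [E' → . E] }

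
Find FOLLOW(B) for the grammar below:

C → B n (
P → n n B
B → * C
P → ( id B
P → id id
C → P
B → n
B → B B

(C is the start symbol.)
{ $, '*', 'n' }

To compute FOLLOW(B), find every occurrence of B on a right-hand side N → α B β: add FIRST(β) \ {ε}, and if β is empty or nullable also add FOLLOW(N). Iterate to a fixed point.

In C → B n (: B is followed by n '(', add FIRST(n '(') \ {ε} = { 'n' }
In P → n n B: B is at the end, add FOLLOW(P)
In P → ( id B: B is at the end, add FOLLOW(P)
In B → B B: B is followed by B, add FIRST(B) \ {ε} = { '*', 'n' }
In B → B B: B is at the end; this adds FOLLOW(B) to itself — nothing new

The FOLLOW sets referred to above (computed the same way, to a fixed point):
  FOLLOW(P) = { $, '*', 'n' }

Taking the union: FOLLOW(B) = { $, '*', 'n' }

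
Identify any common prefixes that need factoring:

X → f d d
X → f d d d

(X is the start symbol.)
Left-factoring is needed when two productions for the same non-terminal
share a common prefix on the right-hand side.

Productions for X:
  X → f d d
  X → f d d d

Found common prefix 'f d d' in productions for X

Answer: Yes, X has productions with common prefix 'f d d'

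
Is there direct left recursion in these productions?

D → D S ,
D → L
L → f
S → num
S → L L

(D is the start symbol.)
Yes, D is left-recursive

Direct left recursion occurs when N → N α for some non-terminal N (the right-hand side begins with the left-hand side itself).

D → D S ,: LEFT RECURSIVE (starts with D)
D → L: starts with L
L → f: starts with f
S → num: starts with num
S → L L: starts with L

The grammar has direct left recursion on: D.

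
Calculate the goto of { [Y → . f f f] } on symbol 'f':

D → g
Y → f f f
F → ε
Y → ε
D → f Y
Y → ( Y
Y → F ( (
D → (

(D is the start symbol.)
{ [Y → f . f f] }

GOTO(I, 'f') = CLOSURE({ [A → αX.β] : [A → α.Xβ] ∈ I, X = 'f' })

Items with dot before 'f', with the dot advanced:
  [Y → . f f f] → [Y → f . f f]
Closure adds nothing (no advanced item has the dot before a non-terminal).

GOTO = { [Y → f . f f] }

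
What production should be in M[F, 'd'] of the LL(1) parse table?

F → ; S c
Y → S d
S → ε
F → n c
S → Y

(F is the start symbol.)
Empty (error entry)

To find M[F, 'd'], we find productions for F where 'd' is in the predict set (PREDICT(N → α) = (FIRST(α) \ {ε}) ∪ (FOLLOW(N) if α ⇒* ε)).

F → ; S c: PREDICT = { ';' }
F → n c: PREDICT = { 'n' }

M[F, 'd'] is empty (no production applies)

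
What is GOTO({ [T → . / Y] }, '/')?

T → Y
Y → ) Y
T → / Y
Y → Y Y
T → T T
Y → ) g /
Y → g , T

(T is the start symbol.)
{ [T → / . Y], [Y → . ) Y], [Y → . ) g /], [Y → . Y Y], [Y → . g , T] }

GOTO(I, '/') = CLOSURE({ [A → αX.β] : [A → α.Xβ] ∈ I, X = '/' })

Items with dot before '/', with the dot advanced:
  [T → . / Y] → [T → / . Y]
Closure of the advanced items:
  [T → / . Y] has the dot before Y: add [Y → . ) Y], [Y → . Y Y], [Y → . ) g /], [Y → . g , T]

GOTO = { [T → / . Y], [Y → . ) Y], [Y → . ) g /], [Y → . Y Y], [Y → . g , T] }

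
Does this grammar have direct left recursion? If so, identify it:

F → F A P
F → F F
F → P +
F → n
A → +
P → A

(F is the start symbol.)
F → F A P: LEFT RECURSIVE (starts with F)
F → F F: LEFT RECURSIVE (starts with F)
F → P +: starts with P
F → n: starts with n
A → +: starts with '+'
P → A: starts with A

The grammar has direct left recursion on: F.

Answer: Yes, F is left-recursive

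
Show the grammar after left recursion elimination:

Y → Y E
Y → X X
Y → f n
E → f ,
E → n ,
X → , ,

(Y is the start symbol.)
Y is directly left-recursive. The standard transformation for
  A → A α₁ | ... | A α_m | β₁ | ... | β_n
is
  A  → β₁ A' | ... | β_n A'
  A' → α₁ A' | ... | α_m A' | ε

Y → X X becomes Y → X X Y'
Y → f n becomes Y → f n Y'
Y → Y E becomes Y' → E Y'
Add Y' → ε

Productions for other non-terminals are unchanged:
  E → f ,
  E → n ,
  X → , ,

Resulting grammar:
Y → X X Y'
Y → f n Y'
Y' → E Y'
Y' → ε
E → f ,
E → n ,
X → , ,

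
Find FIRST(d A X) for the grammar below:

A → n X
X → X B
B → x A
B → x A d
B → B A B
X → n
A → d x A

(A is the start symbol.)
To compute FIRST(d A X), process the symbols left to right:
Symbol d is a terminal. Add 'd' and stop.
FIRST(d A X) = { 'd' }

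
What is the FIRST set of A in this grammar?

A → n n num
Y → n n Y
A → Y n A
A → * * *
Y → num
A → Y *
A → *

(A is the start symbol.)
To compute FIRST(A), examine every production with A on the left-hand side, reading each right-hand side left to right until a non-nullable symbol is reached.

FIRST sets of the other non-terminals involved (by the same procedure, iterated to a fixed point):
  FIRST(Y) = { 'n', 'num' }

From A → n n num:
  - n is a terminal: add 'n' and stop
From A → Y n A:
  - Y is a non-terminal: add FIRST(Y) \ {ε} = { 'n', 'num' }
    Y is not nullable, so stop
From A → * * *:
  - '*' is a terminal: add '*' and stop
From A → Y *:
  - Y is a non-terminal: add FIRST(Y) \ {ε} = { 'n', 'num' }
    Y is not nullable, so stop
From A → *:
  - '*' is a terminal: add '*' and stop

Collecting: FIRST(A) = { '*', 'n', 'num' }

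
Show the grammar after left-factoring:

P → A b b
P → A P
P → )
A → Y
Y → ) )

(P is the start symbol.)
Left-factoring transforms A → αβ₁ | αβ₂ into A → αA' and A' → β₁ | β₂
(α is the longest common prefix among the alternatives). Repeat until
no nonterminal has two alternatives with a common prefix.

Round 1: P has alternatives sharing prefix 'A'. Introduce P': P → A P'
  Add: P' → b b
  Add: P' → P

No remaining common prefixes — done.

Resulting grammar:
P → A P'
P' → b b
P' → P
P → )
A → Y
Y → ) )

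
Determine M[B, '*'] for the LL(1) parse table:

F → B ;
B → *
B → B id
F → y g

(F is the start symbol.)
To find M[B, '*'], we find productions for B where '*' is in the predict set (PREDICT(N → α) = (FIRST(α) \ {ε}) ∪ (FOLLOW(N) if α ⇒* ε)).

Relevant sets:
  FIRST(B) = { '*' }

B → *: PREDICT = { '*' }
  '*' is in predict set, so this production goes in M[B, '*']
B → B id: PREDICT = { '*' }
  '*' is in predict set, so this production goes in M[B, '*']

M[B, '*'] = B → *, B → B id  (a multiply-defined cell — the grammar is not LL(1))

Answer: B → *, B → B id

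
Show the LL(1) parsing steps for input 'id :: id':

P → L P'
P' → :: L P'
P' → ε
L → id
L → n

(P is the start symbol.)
Stack is shown with the top on the left.

Stack      Input       Action
-----------------------------
P $        id :: id $  output P → L P'
L P' $     id :: id $  output L → id
id P' $    id :: id $  match 'id'
P' $       :: id $     output P' → :: L P'
:: L P' $  :: id $     match '::'
L P' $     id $        output L → id
id P' $    id $        match 'id'
P' $       $           output P' → ε
$          $           accept

The string is accepted.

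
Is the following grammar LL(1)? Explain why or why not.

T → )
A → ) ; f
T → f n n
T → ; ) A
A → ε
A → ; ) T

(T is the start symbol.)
Yes, the grammar is LL(1).

Relevant sets:
  FOLLOW(A) = { $ }

For T:
  PREDICT(T → ')') = { ')' }
  PREDICT(T → f n n) = { 'f' }
  PREDICT(T → ';' ')' A) = { ';' }
For A:
  PREDICT(A → ')' ';' f) = { ')' }
  PREDICT(A → ε) = { $ }
  PREDICT(A → ';' ')' T) = { ';' }

All predict sets are disjoint. The grammar IS LL(1).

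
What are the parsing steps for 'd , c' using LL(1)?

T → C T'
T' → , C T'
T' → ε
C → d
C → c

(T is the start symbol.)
LL(1) parsing maintains a stack (initially the start symbol over $) and the input. At each step: if the stack top is a terminal, match it against the current input token; if it is a non-terminal N, replace it with the RHS of M[N, lookahead] (the unique production whose predict set contains the lookahead).

Stack is shown with the top on the left.

Stack     Input    Action
-------------------------
T $       d , c $  output T → C T'
C T' $    d , c $  output C → d
d T' $    d , c $  match 'd'
T' $      , c $    output T' → , C T'
, C T' $  , c $    match ','
C T' $    c $      output C → c
c T' $    c $      match 'c'
T' $      $        output T' → ε
$         $        accept

The string is accepted.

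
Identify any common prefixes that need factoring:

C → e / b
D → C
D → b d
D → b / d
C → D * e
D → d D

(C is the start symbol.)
Yes, D has productions with common prefix 'b'

Left-factoring is needed when two productions for the same non-terminal
share a common prefix on the right-hand side.

Productions for C:
  C → e / b
  C → D * e
Productions for D:
  D → C
  D → b d
  D → b / d
  D → d D

Found common prefix 'b' in productions for D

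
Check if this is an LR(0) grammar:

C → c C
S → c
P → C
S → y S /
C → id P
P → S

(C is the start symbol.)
No. Shift-reduce conflict between [S → c .] and [C → . c C]

A grammar is LR(0) if no state in the canonical LR(0) collection has:
  - both a shift item (dot before a terminal) and a complete item (shift-reduce conflict), or
  - two or more complete items (reduce-reduce conflict; the accept item [C' → C .] counts as a complete item here).

Augment with C' → C and build the canonical LR(0) collection (I0 = CLOSURE({[C' → . C]}), then GOTO on every symbol after a dot until no new states appear). It has 13 states:
  I0: { [C → . c C], [C → . id P], [C' → . C] }  — shift
  I1: { [C' → C .] }  — accept
  I2: { [C → . c C], [C → . id P], [C → c . C] }  — shift
  I3: { [C → . c C], [C → . id P], [C → id . P], [P → . C], [P → . S], [S → . c], [S → . y S /] }  — shift
  I4: { [P → C .] }  — reduce
  I5: { [C → id P .] }  — reduce
  I6: { [P → S .] }  — reduce
  I7: { [C → . c C], [C → . id P], [C → c . C], [S → c .] }  — shift, reduce
  I8: { [S → . c], [S → . y S /], [S → y . S /] }  — shift
  I9: { [S → y S . /] }  — shift
  I10: { [S → c .] }  — reduce
  I11: { [S → y S / .] }  — reduce
  I12: { [C → c C .] }  — reduce

Conflict in state I7:
  Shift-reduce conflict between [S → c .] and [C → . c C]
So the grammar is NOT LR(0).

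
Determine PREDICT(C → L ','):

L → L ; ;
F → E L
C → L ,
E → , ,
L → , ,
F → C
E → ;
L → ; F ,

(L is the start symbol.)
{ ',', ';' }

PREDICT(C → L ',') = (FIRST(RHS) \ {ε}) ∪ (FOLLOW(C) if ε ∈ FIRST(RHS), i.e. RHS ⇒* ε)
FIRST(L) = { ',', ';' }
FIRST(L ',') = { ',', ';' }
ε ∉ FIRST(L ','), so FOLLOW(C) is not added.
PREDICT(C → L ',') = { ',', ';' }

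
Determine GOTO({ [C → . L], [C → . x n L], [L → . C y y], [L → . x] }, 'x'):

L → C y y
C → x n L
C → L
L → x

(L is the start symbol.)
{ [C → x . n L], [L → x .] }

GOTO(I, 'x') = CLOSURE({ [A → αX.β] : [A → α.Xβ] ∈ I, X = 'x' })

Items with dot before 'x', with the dot advanced:
  [C → . x n L] → [C → x . n L]
  [L → . x] → [L → x .]
Closure adds nothing (no advanced item has the dot before a non-terminal).

GOTO = { [C → x . n L], [L → x .] }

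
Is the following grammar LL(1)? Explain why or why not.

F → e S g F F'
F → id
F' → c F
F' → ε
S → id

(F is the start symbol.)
A grammar is LL(1) if for each non-terminal N with multiple productions, the predict sets of those productions are pairwise disjoint, where PREDICT(N → α) = (FIRST(α) \ {ε}) ∪ (FOLLOW(N) if α ⇒* ε).

Relevant sets:
  FOLLOW(F') = { $, 'c' }

For F:
  PREDICT(F → e S g F F') = { 'e' }
  PREDICT(F → id) = { 'id' }
For F':
  PREDICT(F' → c F) = { 'c' }
  PREDICT(F' → ε) = { $, 'c' }
S has a single production, so nothing to check there.

Conflict found: Predict set conflict for F': { 'c' }
The grammar is NOT LL(1).

Answer: No. Predict set conflict for F': { 'c' }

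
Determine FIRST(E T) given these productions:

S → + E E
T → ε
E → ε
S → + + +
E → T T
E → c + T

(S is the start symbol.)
FIRST sets of the non-terminals involved (from the grammar, by fixed-point iteration):
  FIRST(E) = { 'c', ε }
  FIRST(T) = { ε }

To compute FIRST(E T), process the symbols left to right:
Symbol E is a non-terminal. Add FIRST(E) \ {ε} = { 'c' }
E is nullable (ε ∈ FIRST(E)), continue to the next symbol.
Symbol T is a non-terminal. Add FIRST(T) \ {ε} = { }
T is nullable (ε ∈ FIRST(T)), continue to the next symbol.
All symbols are nullable, so ε is in the result.
FIRST(E T) = { 'c', ε }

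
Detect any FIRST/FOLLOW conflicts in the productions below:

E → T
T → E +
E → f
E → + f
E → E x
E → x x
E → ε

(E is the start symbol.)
Yes. E → T with FOLLOW(E) on { '+', 'x' }; E → '+' f with FOLLOW(E) on { '+' }; E → E x with FOLLOW(E) on { '+', 'x' }; E → x x with FOLLOW(E) on { 'x' }

A FIRST/FOLLOW conflict occurs when a non-terminal N has a nullable alternative N → β (β ⇒* ε) and another alternative N → α with FIRST(α) ∩ FOLLOW(N) ≠ ∅: on such a lookahead the parser cannot decide between expanding α and letting N vanish via β.

Nullable non-terminals: E.
FIRST sets used below: FIRST(T) = { '+', 'f', 'x' }, FIRST(E) = { '+', 'f', 'x', ε }

E: nullable alternative(s) E → ε; FOLLOW(E) = { $, '+', 'x' }
  E → T: FIRST \ {ε} = { '+', 'f', 'x' } — overlaps FOLLOW(E) on { '+', 'x' }: CONFLICT
  E → f: FIRST \ {ε} = { 'f' } — disjoint from FOLLOW(E)
  E → + f: FIRST \ {ε} = { '+' } — overlaps FOLLOW(E) on { '+' }: CONFLICT
  E → E x: FIRST \ {ε} = { '+', 'f', 'x' } — overlaps FOLLOW(E) on { '+', 'x' }: CONFLICT
  E → x x: FIRST \ {ε} = { 'x' } — overlaps FOLLOW(E) on { 'x' }: CONFLICT
  E → ε: FIRST \ {ε} = { } — this is the only nullable alternative, skip

T has no nullable alternative, so no FIRST/FOLLOW check is needed there.

So the grammar has 4 FIRST/FOLLOW conflicts (marked CONFLICT above).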